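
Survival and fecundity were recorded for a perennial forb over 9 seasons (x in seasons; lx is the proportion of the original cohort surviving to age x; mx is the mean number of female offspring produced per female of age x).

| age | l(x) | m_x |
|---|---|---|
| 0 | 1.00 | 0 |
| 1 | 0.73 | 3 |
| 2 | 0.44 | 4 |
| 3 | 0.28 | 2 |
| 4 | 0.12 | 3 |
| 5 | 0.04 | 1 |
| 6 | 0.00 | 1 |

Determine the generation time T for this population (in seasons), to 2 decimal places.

lx·mx: 0, 2.19, 1.76, 0.56, 0.36, 0.04, 0 → R0 = 4.91
x·lx·mx: 0, 2.19, 3.52, 1.68, 1.44, 0.2, 0 → Σ = 9.03
T = 9.03 / 4.91 = 1.839104… → 1.84

1.84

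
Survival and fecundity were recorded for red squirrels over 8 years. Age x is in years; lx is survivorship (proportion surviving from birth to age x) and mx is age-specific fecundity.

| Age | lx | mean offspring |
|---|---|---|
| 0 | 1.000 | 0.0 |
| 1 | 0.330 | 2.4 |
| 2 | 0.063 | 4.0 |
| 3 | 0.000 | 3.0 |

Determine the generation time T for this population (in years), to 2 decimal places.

lx·mx: 0, 0.792, 0.252, 0 → R0 = 1.044
x·lx·mx: 0, 0.792, 0.504, 0 → Σ = 1.296
T = 1.296 / 1.044 = 1.241379… → 1.24

1.24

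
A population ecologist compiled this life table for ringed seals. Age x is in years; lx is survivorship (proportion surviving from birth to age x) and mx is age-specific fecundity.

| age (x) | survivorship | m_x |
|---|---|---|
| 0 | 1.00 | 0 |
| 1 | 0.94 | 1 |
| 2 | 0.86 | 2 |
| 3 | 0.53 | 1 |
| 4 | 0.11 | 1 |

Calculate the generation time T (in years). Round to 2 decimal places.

lx·mx: 0, 0.94, 1.72, 0.53, 0.11 → R0 = 3.3
x·lx·mx: 0, 0.94, 3.44, 1.59, 0.44 → Σ = 6.41
T = 6.41 / 3.3 = 1.942424… → 1.94

1.94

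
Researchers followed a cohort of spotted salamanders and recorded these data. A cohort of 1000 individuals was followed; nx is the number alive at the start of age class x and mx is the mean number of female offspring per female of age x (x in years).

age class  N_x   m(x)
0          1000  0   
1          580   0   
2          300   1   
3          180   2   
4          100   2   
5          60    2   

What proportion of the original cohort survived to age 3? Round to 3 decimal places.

l_3 = n_3/n_0 = 180/1000 = 0.18 → 0.180

0.180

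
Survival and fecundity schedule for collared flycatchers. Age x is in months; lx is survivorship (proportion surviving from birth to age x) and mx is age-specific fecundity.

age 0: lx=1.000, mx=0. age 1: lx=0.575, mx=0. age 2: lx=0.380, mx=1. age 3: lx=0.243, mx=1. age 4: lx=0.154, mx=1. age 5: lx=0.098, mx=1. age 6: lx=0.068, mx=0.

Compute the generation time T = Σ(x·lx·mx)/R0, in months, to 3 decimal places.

2.966

lx·mx: 0, 0, 0.38, 0.243, 0.154, 0.098, 0 → R0 = 0.875
x·lx·mx: 0, 0, 0.76, 0.729, 0.616, 0.49, 0 → Σ = 2.595
T = 2.595 / 0.875 = 2.965714… → 2.966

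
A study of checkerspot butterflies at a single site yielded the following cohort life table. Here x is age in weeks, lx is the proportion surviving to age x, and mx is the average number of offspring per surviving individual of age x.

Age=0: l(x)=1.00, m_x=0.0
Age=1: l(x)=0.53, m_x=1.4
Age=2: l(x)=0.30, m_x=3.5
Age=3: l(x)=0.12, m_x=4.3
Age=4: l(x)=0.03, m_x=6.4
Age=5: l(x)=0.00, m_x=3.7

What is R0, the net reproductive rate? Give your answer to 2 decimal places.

2.50

lx·mx by age: 0, 0.742, 1.05, 0.516, 0.192, 0
R0 = Σ lx·mx = 2.5 → 2.50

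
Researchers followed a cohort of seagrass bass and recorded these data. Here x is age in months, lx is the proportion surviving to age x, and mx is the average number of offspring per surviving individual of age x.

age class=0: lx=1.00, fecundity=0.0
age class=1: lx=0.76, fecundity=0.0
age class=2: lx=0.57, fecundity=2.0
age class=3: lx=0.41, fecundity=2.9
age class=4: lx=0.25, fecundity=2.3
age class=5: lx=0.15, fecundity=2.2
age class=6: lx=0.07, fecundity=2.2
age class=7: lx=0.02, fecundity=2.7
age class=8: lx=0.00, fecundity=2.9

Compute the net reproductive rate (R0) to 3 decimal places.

lx·mx by age: 0, 0, 1.14, 1.189, 0.575, 0.33, 0.154, 0.054, 0
R0 = Σ lx·mx = 3.442 → 3.442

3.442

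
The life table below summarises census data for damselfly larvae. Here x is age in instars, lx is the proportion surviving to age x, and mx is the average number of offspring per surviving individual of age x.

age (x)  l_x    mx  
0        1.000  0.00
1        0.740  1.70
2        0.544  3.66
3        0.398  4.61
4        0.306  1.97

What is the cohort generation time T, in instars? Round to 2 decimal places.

lx·mx: 0, 1.258, 1.99104, 1.83478, 0.60282 → R0 = 5.68664
x·lx·mx: 0, 1.258, 3.98208, 5.50434, 2.41128 → Σ = 13.1557
T = 13.1557 / 5.68664 = 2.31344… → 2.31

2.31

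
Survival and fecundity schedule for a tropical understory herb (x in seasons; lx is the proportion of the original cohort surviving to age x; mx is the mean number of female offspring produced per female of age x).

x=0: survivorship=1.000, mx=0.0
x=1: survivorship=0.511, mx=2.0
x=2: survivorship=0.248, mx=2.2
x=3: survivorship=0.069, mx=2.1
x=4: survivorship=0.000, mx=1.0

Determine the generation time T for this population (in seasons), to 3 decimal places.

lx·mx: 0, 1.022, 0.5456, 0.1449, 0 → R0 = 1.7125
x·lx·mx: 0, 1.022, 1.0912, 0.4347, 0 → Σ = 2.5479
T = 2.5479 / 1.7125 = 1.487825… → 1.488

1.488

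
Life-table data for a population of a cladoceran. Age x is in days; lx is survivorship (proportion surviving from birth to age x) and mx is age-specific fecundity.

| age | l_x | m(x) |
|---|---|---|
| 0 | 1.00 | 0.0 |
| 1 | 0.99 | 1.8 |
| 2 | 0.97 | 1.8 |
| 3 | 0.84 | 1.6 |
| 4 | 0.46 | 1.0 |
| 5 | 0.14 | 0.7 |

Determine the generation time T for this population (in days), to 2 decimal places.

lx·mx: 0, 1.782, 1.746, 1.344, 0.46, 0.098 → R0 = 5.43
x·lx·mx: 0, 1.782, 3.492, 4.032, 1.84, 0.49 → Σ = 11.636
T = 11.636 / 5.43 = 2.14291… → 2.14

2.14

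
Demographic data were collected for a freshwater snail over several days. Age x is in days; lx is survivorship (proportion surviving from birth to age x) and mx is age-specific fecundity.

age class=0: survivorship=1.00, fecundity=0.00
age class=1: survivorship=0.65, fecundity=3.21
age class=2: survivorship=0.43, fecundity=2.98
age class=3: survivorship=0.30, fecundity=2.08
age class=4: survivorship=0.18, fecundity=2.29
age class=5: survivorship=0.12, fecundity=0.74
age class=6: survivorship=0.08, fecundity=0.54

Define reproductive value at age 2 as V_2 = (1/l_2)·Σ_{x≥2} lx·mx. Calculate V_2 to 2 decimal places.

lx·mx for x ≥ 2: 1.2814, 0.624, 0.4122, 0.0888, 0.0432 → sum = 2.4496
V_2 = 2.4496 / l_2 = 2.4496 / 0.43 = 5.696744… → 5.70

5.70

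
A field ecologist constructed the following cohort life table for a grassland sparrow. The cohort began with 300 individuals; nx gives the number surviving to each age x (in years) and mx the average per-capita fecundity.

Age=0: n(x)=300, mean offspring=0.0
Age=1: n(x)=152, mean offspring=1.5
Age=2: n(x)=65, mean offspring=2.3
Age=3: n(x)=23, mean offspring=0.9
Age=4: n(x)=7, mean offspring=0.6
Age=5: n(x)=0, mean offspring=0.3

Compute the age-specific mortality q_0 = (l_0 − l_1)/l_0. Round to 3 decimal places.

lx = nx/n0 = nx/300: 1, 0.50667…, 0.21667…, 0.07667…, 0.02333…, 0
q_0 = (l_0 − l_1) / l_0 = (1 − 0.506667…) / 1
     = 0.493333… / 1 = 0.493333… → 0.493

0.493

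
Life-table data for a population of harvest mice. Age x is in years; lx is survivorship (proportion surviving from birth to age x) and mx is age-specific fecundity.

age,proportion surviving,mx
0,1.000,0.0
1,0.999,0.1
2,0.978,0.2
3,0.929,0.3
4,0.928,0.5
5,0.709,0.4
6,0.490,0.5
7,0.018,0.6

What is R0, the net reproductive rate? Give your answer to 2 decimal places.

1.58

lx·mx by age: 0, 0.0999, 0.1956, 0.2787, 0.464, 0.2836, 0.245, 0.0108
R0 = Σ lx·mx = 1.5776 → 1.58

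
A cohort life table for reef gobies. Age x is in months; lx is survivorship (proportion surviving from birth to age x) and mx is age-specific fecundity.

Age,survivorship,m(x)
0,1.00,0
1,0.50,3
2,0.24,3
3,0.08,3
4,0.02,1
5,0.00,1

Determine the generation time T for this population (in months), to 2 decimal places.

lx·mx: 0, 1.5, 0.72, 0.24, 0.02, 0 → R0 = 2.48
x·lx·mx: 0, 1.5, 1.44, 0.72, 0.08, 0 → Σ = 3.74
T = 3.74 / 2.48 = 1.508065… → 1.51

1.51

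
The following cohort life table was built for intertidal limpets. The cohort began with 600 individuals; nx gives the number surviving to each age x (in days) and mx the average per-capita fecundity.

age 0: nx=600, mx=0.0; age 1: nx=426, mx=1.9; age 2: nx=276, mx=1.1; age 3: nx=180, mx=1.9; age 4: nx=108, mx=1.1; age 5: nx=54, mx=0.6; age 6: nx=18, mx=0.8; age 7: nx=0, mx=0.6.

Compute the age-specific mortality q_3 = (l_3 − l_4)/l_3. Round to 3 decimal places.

lx = nx/n0 = nx/600: 1, 0.71, 0.46, 0.3, 0.18, 0.09, 0.03, 0
q_3 = (l_3 − l_4) / l_3 = (0.3 − 0.18) / 0.3
     = 0.12 / 0.3 = 0.4 → 0.400

0.400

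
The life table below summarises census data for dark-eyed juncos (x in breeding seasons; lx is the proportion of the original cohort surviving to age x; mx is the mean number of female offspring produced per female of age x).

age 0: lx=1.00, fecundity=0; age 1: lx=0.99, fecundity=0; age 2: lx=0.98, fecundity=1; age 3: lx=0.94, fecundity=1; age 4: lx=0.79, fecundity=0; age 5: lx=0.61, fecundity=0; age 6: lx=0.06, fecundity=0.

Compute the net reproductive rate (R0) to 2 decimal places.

1.92

lx·mx by age: 0, 0, 0.98, 0.94, 0, 0, 0
R0 = Σ lx·mx = 1.92 → 1.92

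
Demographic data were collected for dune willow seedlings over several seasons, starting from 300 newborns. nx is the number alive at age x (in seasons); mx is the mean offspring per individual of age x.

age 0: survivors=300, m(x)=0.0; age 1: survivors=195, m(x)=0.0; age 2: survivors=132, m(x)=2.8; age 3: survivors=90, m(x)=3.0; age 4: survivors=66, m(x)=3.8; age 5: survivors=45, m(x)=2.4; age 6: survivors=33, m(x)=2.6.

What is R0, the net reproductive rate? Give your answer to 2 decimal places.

lx = nx/n0 = nx/300: 1, 0.65, 0.44, 0.3, 0.22, 0.15, 0.11
lx·mx by age: 0, 0, 1.232, 0.9, 0.836, 0.36, 0.286
R0 = Σ lx·mx = 3.614 → 3.61

3.61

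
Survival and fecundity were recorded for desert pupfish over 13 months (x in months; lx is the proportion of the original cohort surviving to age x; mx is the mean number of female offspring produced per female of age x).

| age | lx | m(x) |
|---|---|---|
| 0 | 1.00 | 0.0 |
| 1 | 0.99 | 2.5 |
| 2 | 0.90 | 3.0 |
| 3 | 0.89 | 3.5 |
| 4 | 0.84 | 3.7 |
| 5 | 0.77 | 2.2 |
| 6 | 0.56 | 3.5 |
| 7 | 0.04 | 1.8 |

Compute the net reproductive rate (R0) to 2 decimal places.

15.12

lx·mx by age: 0, 2.475, 2.7, 3.115, 3.108, 1.694, 1.96, 0.072
R0 = Σ lx·mx = 15.124 → 15.12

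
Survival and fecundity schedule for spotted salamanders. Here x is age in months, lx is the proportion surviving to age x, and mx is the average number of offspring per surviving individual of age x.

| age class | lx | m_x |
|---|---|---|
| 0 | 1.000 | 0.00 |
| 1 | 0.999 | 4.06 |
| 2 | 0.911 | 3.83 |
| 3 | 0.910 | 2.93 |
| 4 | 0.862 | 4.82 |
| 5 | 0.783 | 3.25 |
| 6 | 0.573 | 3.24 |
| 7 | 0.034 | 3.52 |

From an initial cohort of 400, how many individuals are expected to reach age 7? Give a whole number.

Expected survivors = N0 · l_7 = 400 × 0.034 = 13.6 → 14

14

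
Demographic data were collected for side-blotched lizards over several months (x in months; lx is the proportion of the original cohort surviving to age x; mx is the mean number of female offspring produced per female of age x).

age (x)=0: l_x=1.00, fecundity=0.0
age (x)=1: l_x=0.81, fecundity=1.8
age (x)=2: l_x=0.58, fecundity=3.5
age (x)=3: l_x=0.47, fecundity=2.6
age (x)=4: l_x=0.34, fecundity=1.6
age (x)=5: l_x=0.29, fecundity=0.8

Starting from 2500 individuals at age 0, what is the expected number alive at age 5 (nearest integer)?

725

Expected survivors = N0 · l_5 = 2500 × 0.29 = 725 → 725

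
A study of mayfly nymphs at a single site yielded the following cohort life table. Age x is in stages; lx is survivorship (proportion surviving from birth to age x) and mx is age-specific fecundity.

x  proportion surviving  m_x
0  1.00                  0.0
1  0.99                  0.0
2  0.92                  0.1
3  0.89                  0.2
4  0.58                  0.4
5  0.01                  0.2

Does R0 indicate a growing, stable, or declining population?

R0 = Σ lx·mx = 0 + 0 + 0.092 + 0.178 + 0.232 + 0.002 = 0.504
R0 < 1, so the population is declining.

declining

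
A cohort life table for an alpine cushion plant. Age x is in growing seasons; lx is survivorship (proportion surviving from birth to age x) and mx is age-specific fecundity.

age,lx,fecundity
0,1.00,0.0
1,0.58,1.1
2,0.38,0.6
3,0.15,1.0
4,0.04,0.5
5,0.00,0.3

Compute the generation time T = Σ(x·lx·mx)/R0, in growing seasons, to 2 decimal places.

lx·mx: 0, 0.638, 0.228, 0.15, 0.02, 0 → R0 = 1.036
x·lx·mx: 0, 0.638, 0.456, 0.45, 0.08, 0 → Σ = 1.624
T = 1.624 / 1.036 = 1.567568… → 1.57

1.57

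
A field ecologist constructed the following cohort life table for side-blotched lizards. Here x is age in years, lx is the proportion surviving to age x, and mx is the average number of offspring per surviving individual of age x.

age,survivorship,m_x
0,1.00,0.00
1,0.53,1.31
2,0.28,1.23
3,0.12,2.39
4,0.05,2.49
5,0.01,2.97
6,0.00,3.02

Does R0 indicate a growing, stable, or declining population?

growing

R0 = Σ lx·mx = 0 + 0.6943 + 0.3444 + 0.2868 + 0.1245 + 0.0297 + 0 = 1.4797
R0 > 1, so the population is growing.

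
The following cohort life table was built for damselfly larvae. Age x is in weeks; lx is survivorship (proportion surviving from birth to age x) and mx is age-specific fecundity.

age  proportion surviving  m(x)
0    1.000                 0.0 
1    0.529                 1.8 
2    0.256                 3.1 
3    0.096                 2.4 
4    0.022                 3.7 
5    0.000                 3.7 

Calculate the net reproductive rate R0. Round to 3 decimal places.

2.058

lx·mx by age: 0, 0.9522, 0.7936, 0.2304, 0.0814, 0
R0 = Σ lx·mx = 2.0576 → 2.058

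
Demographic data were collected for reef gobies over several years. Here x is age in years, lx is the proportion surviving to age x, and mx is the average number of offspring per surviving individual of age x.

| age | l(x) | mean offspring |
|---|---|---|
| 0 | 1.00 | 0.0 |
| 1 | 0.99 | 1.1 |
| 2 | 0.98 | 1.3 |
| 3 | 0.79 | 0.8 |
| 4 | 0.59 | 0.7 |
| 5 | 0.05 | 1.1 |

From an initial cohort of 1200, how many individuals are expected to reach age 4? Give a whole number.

Expected survivors = N0 · l_4 = 1200 × 0.59 = 708 → 708

708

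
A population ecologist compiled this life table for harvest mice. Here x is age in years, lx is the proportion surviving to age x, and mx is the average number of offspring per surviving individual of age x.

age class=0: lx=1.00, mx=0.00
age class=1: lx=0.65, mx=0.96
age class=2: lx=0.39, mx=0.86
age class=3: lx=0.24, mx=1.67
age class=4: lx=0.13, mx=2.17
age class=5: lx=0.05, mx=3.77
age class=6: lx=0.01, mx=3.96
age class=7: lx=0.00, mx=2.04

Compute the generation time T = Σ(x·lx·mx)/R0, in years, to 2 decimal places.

2.57

lx·mx: 0, 0.624, 0.3354, 0.4008, 0.2821, 0.1885, 0.0396, 0 → R0 = 1.8704
x·lx·mx: 0, 0.624, 0.6708, 1.2024, 1.1284, 0.9425, 0.2376, 0 → Σ = 4.8057
T = 4.8057 / 1.8704 = 2.569343… → 2.57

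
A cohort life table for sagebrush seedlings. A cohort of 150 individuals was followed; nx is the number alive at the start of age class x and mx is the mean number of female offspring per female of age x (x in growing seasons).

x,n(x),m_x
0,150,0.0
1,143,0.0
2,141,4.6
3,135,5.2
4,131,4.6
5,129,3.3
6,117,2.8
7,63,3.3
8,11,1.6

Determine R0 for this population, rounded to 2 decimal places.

lx = nx/n0 = nx/150: 1, 0.95333…, 0.94, 0.9, 0.87333…, 0.86, 0.78, 0.42, 0.07333…
lx·mx by age: 0, 0, 4.324, 4.68, 4.017333…, 2.838, 2.184, 1.386, 0.117333…
R0 = Σ lx·mx = 19.546667… → 19.55

19.55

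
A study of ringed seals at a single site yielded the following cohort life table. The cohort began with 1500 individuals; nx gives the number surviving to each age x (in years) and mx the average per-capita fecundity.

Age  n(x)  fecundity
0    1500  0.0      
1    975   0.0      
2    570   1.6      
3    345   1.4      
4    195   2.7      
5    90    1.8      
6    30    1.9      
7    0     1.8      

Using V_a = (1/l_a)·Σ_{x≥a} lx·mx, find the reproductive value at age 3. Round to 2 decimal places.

3.56

lx = nx/n0 = nx/1500: 1, 0.65, 0.38, 0.23, 0.13, 0.06, 0.02, 0
lx·mx for x ≥ 3: 0.322, 0.351, 0.108, 0.038, 0 → sum = 0.819
V_3 = 0.819 / l_3 = 0.819 / 0.23 = 3.56087… → 3.56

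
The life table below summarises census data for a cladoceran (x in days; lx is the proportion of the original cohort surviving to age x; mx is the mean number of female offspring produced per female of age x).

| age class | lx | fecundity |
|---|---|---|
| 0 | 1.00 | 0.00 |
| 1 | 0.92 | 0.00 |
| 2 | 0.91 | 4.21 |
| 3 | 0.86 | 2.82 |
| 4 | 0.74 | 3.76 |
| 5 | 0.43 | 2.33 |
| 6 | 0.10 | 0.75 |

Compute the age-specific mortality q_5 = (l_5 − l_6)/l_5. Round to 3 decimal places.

q_5 = (l_5 − l_6) / l_5 = (0.43 − 0.1) / 0.43
     = 0.33 / 0.43 = 0.767442… → 0.767

0.767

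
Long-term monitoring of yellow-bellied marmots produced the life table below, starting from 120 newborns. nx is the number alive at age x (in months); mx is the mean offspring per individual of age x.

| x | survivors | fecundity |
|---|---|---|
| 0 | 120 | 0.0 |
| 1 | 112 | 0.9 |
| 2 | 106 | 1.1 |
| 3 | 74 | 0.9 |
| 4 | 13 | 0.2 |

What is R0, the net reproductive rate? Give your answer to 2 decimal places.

lx = nx/n0 = nx/120: 1, 0.93333…, 0.88333…, 0.61667…, 0.10833…
lx·mx by age: 0, 0.84…, 0.971667…, 0.555…, 0.021667…
R0 = Σ lx·mx = 2.388333… → 2.39

2.39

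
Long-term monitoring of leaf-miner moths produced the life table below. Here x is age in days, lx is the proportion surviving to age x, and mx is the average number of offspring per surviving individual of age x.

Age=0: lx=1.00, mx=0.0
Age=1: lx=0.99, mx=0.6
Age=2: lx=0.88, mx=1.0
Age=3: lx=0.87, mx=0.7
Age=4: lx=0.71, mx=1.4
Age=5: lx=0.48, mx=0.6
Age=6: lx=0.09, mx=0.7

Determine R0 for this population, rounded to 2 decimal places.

3.43

lx·mx by age: 0, 0.594, 0.88, 0.609, 0.994, 0.288, 0.063
R0 = Σ lx·mx = 3.428 → 3.43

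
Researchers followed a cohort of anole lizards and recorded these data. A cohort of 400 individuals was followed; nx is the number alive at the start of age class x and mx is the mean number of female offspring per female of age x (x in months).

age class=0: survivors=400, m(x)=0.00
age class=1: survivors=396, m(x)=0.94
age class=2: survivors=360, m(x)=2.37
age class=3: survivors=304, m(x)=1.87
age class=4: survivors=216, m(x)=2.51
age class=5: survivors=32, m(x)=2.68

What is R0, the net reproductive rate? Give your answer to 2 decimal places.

6.05

lx = nx/n0 = nx/400: 1, 0.99, 0.9, 0.76, 0.54, 0.08
lx·mx by age: 0, 0.9306, 2.133, 1.4212, 1.3554, 0.2144
R0 = Σ lx·mx = 6.0546 → 6.05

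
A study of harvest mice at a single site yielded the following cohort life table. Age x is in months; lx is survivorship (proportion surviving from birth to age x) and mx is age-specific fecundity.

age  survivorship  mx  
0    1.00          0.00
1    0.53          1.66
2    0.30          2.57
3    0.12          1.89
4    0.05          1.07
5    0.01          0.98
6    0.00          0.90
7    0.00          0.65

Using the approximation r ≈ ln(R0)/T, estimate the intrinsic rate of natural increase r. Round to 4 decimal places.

R0 = Σ lx·mx = 0 + 0.8798 + 0.771 + 0.2268 + 0.0535 + 0.0098 + 0 + 0 = 1.9409
Σ x·lx·mx = 3.3652; T = 3.3652/1.9409 = 1.73383…
r ≈ ln(R0)/T = ln(1.9409)/1.73383… = 0.382477… → 0.3825

0.3825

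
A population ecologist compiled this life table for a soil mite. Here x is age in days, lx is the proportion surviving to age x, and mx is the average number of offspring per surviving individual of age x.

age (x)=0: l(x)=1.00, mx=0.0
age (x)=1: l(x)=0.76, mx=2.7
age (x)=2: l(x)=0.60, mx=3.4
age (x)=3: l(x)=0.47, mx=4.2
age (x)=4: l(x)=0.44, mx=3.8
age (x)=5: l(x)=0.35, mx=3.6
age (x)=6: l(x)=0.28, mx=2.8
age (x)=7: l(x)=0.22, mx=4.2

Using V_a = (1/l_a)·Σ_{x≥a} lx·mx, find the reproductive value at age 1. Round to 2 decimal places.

lx·mx for x ≥ 1: 2.052, 2.04, 1.974, 1.672, 1.26, 0.784, 0.924 → sum = 10.706
V_1 = 10.706 / l_1 = 10.706 / 0.76 = 14.086842… → 14.09

14.09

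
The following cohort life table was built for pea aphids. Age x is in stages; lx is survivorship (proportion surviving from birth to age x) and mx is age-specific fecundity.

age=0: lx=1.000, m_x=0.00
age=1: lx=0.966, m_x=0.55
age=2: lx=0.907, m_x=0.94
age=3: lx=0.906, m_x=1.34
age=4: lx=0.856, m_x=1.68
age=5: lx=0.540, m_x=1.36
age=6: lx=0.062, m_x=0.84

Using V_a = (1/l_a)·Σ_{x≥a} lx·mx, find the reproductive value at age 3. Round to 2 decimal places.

lx·mx for x ≥ 3: 1.21404, 1.43808, 0.7344, 0.05208 → sum = 3.4386
V_3 = 3.4386 / l_3 = 3.4386 / 0.906 = 3.795364… → 3.80

3.80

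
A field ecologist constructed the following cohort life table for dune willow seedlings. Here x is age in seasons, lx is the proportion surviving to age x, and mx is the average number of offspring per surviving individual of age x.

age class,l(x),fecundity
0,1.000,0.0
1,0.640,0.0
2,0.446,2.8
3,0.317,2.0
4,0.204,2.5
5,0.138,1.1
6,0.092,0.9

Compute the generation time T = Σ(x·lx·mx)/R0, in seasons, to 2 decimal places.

2.93

lx·mx: 0, 0, 1.2488, 0.634, 0.51, 0.1518, 0.0828 → R0 = 2.6274
x·lx·mx: 0, 0, 2.4976, 1.902, 2.04, 0.759, 0.4968 → Σ = 7.6954
T = 7.6954 / 2.6274 = 2.928903… → 2.93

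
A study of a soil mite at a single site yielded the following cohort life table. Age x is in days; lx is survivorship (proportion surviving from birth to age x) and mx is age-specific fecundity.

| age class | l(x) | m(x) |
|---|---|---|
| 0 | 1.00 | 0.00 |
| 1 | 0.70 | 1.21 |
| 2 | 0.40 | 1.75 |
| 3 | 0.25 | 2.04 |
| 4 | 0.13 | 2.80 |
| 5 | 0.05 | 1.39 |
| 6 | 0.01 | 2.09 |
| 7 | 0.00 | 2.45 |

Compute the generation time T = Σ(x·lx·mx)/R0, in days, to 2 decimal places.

2.27

lx·mx: 0, 0.847, 0.7, 0.51, 0.364, 0.0695, 0.0209, 0 → R0 = 2.5114
x·lx·mx: 0, 0.847, 1.4, 1.53, 1.456, 0.3475, 0.1254, 0 → Σ = 5.7059
T = 5.7059 / 2.5114 = 2.272… → 2.27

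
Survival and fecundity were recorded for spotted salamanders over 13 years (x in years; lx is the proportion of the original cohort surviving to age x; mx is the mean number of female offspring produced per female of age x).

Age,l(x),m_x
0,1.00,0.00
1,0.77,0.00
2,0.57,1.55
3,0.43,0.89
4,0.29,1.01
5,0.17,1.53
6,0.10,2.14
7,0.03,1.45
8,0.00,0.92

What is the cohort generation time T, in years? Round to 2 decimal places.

lx·mx: 0, 0, 0.8835, 0.3827, 0.2929, 0.2601, 0.214, 0.0435, 0 → R0 = 2.0767
x·lx·mx: 0, 0, 1.767, 1.1481, 1.1716, 1.3005, 1.284, 0.3045, 0 → Σ = 6.9757
T = 6.9757 / 2.0767 = 3.359031… → 3.36

3.36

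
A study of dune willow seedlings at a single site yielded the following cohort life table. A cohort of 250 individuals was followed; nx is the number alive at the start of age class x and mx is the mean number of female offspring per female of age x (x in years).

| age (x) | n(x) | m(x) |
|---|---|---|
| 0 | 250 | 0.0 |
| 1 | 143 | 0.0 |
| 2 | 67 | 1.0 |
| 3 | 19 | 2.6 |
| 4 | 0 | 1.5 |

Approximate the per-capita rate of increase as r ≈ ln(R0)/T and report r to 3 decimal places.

lx = nx/n0 = nx/250: 1, 0.572, 0.268, 0.076, 0
R0 = Σ lx·mx = 0 + 0 + 0.268 + 0.1976 + 0 = 0.4656
Σ x·lx·mx = 1.1288; T = 1.1288/0.4656 = 2.4244…
r ≈ ln(R0)/T = ln(0.4656)/2.4244… = -0.31531… → -0.315

-0.315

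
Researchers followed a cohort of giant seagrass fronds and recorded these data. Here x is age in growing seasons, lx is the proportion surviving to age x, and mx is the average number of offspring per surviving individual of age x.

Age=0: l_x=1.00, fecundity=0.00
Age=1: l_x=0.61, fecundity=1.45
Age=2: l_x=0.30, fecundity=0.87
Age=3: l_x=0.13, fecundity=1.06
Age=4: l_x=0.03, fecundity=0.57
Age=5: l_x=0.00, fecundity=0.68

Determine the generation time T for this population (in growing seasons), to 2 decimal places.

1.45

lx·mx: 0, 0.8845, 0.261, 0.1378, 0.0171, 0 → R0 = 1.3004
x·lx·mx: 0, 0.8845, 0.522, 0.4134, 0.0684, 0 → Σ = 1.8883
T = 1.8883 / 1.3004 = 1.452092… → 1.45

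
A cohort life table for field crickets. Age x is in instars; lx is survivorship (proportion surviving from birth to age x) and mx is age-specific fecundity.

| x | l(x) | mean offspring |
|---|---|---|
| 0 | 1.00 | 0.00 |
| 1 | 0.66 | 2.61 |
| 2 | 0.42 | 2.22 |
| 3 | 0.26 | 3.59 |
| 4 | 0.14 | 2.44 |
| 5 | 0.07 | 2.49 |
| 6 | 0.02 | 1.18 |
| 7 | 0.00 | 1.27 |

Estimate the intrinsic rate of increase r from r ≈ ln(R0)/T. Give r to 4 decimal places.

R0 = Σ lx·mx = 0 + 1.7226 + 0.9324 + 0.9334 + 0.3416 + 0.1743 + 0.0236 + 0 = 4.1279
Σ x·lx·mx = 8.7671; T = 8.7671/4.1279 = 2.12386…
r ≈ ln(R0)/T = ln(4.1279)/2.12386… = 0.667542… → 0.6675

0.6675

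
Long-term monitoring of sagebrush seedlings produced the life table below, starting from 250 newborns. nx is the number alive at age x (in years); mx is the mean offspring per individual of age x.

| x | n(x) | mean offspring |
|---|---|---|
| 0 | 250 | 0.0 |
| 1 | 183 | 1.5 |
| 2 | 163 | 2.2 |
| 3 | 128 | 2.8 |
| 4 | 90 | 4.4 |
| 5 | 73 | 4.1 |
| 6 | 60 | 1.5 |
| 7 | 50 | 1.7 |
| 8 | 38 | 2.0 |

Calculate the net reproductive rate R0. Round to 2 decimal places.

lx = nx/n0 = nx/250: 1, 0.732, 0.652, 0.512, 0.36, 0.292, 0.24, 0.2, 0.152
lx·mx by age: 0, 1.098, 1.4344, 1.4336, 1.584, 1.1972, 0.36, 0.34, 0.304
R0 = Σ lx·mx = 7.7512 → 7.75

7.75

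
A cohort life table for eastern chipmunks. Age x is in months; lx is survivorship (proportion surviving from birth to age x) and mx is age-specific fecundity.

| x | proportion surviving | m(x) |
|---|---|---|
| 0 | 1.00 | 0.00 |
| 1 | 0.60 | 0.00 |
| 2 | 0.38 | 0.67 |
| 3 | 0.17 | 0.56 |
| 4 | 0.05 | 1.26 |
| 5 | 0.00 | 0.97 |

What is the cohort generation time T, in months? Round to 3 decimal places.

2.536

lx·mx: 0, 0, 0.2546, 0.0952, 0.063, 0 → R0 = 0.4128
x·lx·mx: 0, 0, 0.5092, 0.2856, 0.252, 0 → Σ = 1.0468
T = 1.0468 / 0.4128 = 2.535853… → 2.536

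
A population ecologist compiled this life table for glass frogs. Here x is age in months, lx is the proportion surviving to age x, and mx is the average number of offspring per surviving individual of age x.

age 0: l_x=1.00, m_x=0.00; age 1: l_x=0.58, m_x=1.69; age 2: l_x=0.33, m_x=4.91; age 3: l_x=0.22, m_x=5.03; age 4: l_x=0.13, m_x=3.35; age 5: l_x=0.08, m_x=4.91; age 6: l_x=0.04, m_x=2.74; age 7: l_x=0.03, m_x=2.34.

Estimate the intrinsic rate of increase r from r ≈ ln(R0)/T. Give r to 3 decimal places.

R0 = Σ lx·mx = 0 + 0.9802 + 1.6203 + 1.1066 + 0.4355 + 0.3928 + 0.1096 + 0.0702 = 4.7152
Σ x·lx·mx = 12.3956; T = 12.3956/4.7152 = 2.62886…
r ≈ ln(R0)/T = ln(4.7152)/2.62886… = 0.58991… → 0.590

0.590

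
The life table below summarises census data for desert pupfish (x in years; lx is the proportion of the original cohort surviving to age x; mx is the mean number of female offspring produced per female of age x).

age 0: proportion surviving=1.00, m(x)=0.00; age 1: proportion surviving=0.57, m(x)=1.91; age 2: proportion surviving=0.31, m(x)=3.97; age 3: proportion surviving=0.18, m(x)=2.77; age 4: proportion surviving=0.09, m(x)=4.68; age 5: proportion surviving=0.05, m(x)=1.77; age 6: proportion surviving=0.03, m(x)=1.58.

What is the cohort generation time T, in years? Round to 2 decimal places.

lx·mx: 0, 1.0887, 1.2307, 0.4986, 0.4212, 0.0885, 0.0474 → R0 = 3.3751
x·lx·mx: 0, 1.0887, 2.4614, 1.4958, 1.6848, 0.4425, 0.2844 → Σ = 7.4576
T = 7.4576 / 3.3751 = 2.209594… → 2.21

2.21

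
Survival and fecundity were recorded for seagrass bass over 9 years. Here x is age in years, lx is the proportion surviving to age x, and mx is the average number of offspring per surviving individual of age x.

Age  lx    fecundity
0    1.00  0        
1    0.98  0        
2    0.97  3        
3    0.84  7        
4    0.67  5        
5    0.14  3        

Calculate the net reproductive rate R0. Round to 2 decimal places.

lx·mx by age: 0, 0, 2.91, 5.88, 3.35, 0.42
R0 = Σ lx·mx = 12.56 → 12.56

12.56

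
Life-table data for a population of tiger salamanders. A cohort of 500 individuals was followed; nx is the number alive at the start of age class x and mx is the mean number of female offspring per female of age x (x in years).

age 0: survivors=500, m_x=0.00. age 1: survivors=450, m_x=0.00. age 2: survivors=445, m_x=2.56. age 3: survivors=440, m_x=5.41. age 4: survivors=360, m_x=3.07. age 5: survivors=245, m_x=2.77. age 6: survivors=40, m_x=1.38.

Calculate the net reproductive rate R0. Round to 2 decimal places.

10.72

lx = nx/n0 = nx/500: 1, 0.9, 0.89, 0.88, 0.72, 0.49, 0.08
lx·mx by age: 0, 0, 2.2784, 4.7608, 2.2104, 1.3573, 0.1104
R0 = Σ lx·mx = 10.7173 → 10.72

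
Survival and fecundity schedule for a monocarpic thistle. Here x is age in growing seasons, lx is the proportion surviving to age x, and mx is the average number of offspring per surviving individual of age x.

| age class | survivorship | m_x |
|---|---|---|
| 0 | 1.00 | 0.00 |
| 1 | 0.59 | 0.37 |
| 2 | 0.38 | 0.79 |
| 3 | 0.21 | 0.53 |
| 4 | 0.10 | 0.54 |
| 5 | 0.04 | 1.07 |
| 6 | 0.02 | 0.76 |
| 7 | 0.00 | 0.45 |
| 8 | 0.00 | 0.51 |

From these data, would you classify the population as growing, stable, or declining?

R0 = Σ lx·mx = 0 + 0.2183 + 0.3002 + 0.1113 + 0.054 + 0.0428 + 0.0152 + 0 + 0 = 0.7418
R0 < 1, so the population is declining.

declining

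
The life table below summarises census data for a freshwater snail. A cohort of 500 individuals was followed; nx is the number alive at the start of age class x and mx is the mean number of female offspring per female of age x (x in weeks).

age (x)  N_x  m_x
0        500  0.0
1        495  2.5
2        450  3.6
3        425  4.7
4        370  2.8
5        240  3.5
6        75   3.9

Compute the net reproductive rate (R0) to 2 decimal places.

lx = nx/n0 = nx/500: 1, 0.99, 0.9, 0.85, 0.74, 0.48, 0.15
lx·mx by age: 0, 2.475, 3.24, 3.995, 2.072, 1.68, 0.585
R0 = Σ lx·mx = 14.047 → 14.05

14.05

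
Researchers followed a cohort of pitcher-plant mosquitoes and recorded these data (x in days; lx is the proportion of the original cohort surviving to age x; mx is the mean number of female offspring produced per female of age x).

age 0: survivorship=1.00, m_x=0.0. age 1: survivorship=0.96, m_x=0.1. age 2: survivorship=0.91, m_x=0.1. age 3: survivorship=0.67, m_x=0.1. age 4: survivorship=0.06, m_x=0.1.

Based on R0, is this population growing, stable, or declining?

declining

R0 = Σ lx·mx = 0 + 0.096 + 0.091 + 0.067 + 0.006 = 0.26
R0 < 1, so the population is declining.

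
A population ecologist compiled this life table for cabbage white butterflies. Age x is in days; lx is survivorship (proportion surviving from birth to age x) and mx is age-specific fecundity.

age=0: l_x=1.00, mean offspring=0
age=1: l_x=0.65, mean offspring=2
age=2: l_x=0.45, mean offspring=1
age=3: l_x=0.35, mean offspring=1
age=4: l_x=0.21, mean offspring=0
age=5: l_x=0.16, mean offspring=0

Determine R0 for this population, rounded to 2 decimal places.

lx·mx by age: 0, 1.3, 0.45, 0.35, 0, 0
R0 = Σ lx·mx = 2.1 → 2.10

2.10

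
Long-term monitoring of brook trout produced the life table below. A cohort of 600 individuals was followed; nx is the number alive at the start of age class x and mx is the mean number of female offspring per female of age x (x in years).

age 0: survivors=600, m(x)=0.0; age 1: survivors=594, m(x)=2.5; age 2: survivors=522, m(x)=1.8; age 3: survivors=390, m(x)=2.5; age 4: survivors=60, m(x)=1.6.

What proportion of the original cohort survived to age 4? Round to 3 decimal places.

0.100

l_4 = n_4/n_0 = 60/600 = 0.1 → 0.100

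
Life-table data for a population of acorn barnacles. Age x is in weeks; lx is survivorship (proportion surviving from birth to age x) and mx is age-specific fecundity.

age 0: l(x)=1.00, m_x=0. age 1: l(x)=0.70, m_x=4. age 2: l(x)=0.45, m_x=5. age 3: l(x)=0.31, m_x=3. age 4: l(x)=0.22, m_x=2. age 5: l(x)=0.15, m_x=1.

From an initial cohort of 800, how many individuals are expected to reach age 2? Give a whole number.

Expected survivors = N0 · l_2 = 800 × 0.45 = 360 → 360

360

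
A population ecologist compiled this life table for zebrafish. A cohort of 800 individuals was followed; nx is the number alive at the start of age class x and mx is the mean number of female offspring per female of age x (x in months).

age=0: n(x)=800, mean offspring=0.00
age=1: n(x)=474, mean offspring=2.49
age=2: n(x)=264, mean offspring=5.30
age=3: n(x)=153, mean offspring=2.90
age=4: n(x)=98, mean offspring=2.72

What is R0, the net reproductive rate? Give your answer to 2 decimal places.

4.11

lx = nx/n0 = nx/800: 1, 0.5925, 0.33, 0.19125, 0.1225
lx·mx by age: 0, 1.475325, 1.749, 0.554625…, 0.3332
R0 = Σ lx·mx = 4.11215… → 4.11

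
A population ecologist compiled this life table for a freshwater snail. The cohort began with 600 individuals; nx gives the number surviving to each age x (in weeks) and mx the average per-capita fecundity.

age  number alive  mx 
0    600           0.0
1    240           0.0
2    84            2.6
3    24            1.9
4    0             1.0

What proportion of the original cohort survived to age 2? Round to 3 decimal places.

l_2 = n_2/n_0 = 84/600 = 0.14 → 0.140

0.140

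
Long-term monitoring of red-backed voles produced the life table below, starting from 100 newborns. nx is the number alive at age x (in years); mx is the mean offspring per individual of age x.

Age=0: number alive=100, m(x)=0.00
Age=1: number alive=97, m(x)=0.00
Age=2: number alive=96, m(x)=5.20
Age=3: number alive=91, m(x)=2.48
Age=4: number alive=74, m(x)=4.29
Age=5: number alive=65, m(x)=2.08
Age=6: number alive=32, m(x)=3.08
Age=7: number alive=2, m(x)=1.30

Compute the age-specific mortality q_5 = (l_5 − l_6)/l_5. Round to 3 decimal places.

0.508

lx = nx/n0 = nx/100: 1, 0.97, 0.96, 0.91, 0.74, 0.65, 0.32, 0.02
q_5 = (l_5 − l_6) / l_5 = (0.65 − 0.32) / 0.65
     = 0.33 / 0.65 = 0.507692… → 0.508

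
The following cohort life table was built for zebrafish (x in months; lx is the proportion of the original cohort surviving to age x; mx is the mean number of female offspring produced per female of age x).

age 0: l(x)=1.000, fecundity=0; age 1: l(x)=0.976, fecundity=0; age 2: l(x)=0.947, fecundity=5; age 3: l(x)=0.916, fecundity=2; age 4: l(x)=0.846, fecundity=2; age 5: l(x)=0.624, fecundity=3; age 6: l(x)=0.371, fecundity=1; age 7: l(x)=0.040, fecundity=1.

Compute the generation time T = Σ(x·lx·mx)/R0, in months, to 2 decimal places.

lx·mx: 0, 0, 4.735, 1.832, 1.692, 1.872, 0.371, 0.04 → R0 = 10.542
x·lx·mx: 0, 0, 9.47, 5.496, 6.768, 9.36, 2.226, 0.28 → Σ = 33.6
T = 33.6 / 10.542 = 3.187251… → 3.19

3.19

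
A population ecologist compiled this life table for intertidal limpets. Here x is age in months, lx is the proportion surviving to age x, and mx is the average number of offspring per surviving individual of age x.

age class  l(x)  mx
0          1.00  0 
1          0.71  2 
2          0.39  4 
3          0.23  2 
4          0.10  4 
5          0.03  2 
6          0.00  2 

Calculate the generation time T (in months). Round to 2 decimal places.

2.01

lx·mx: 0, 1.42, 1.56, 0.46, 0.4, 0.06, 0 → R0 = 3.9
x·lx·mx: 0, 1.42, 3.12, 1.38, 1.6, 0.3, 0 → Σ = 7.82
T = 7.82 / 3.9 = 2.005128… → 2.01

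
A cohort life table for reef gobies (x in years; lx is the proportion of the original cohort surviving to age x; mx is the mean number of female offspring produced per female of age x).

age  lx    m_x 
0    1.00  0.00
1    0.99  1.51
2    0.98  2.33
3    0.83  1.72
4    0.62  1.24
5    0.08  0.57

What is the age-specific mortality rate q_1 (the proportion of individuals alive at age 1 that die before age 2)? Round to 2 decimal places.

0.01

q_1 = (l_1 − l_2) / l_1 = (0.99 − 0.98) / 0.99
     = 0.01 / 0.99 = 0.010101… → 0.01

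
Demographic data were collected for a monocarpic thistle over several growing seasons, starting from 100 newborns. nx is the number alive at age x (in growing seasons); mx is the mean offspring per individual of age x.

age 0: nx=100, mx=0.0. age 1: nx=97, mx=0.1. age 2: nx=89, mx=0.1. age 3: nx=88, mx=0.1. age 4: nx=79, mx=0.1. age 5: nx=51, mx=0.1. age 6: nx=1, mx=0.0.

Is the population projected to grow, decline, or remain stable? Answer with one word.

declining

lx = nx/n0 = nx/100: 1, 0.97, 0.89, 0.88, 0.79, 0.51, 0.01
R0 = Σ lx·mx = 0 + 0.097 + 0.089 + 0.088 + 0.079 + 0.051 + 0 = 0.404
R0 < 1, so the population is declining.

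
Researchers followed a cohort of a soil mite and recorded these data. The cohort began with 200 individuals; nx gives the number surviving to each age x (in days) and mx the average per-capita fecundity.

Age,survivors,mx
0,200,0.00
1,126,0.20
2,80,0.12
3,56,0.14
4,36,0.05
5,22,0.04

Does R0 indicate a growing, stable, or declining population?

lx = nx/n0 = nx/200: 1, 0.63, 0.4, 0.28, 0.18, 0.11
R0 = Σ lx·mx = 0 + 0.126 + 0.048 + 0.0392 + 0.009 + 0.0044 = 0.2266
R0 < 1, so the population is declining.

declining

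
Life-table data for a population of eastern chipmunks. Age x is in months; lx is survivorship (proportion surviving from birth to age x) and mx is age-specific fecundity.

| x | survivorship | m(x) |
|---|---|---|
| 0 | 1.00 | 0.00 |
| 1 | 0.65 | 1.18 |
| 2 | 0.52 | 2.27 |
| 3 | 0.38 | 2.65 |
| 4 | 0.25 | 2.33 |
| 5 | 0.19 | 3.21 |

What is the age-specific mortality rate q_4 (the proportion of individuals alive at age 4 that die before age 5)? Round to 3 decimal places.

0.240

q_4 = (l_4 − l_5) / l_4 = (0.25 − 0.19) / 0.25
     = 0.06 / 0.25 = 0.24 → 0.240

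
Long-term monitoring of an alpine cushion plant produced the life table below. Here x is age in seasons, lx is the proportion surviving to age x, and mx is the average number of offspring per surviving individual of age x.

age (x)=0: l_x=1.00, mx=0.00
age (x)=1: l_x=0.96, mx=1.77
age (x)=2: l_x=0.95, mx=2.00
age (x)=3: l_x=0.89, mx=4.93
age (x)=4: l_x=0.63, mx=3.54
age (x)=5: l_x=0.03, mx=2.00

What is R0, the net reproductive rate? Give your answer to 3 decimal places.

10.277

lx·mx by age: 0, 1.6992, 1.9, 4.3877, 2.2302, 0.06
R0 = Σ lx·mx = 10.2771 → 10.277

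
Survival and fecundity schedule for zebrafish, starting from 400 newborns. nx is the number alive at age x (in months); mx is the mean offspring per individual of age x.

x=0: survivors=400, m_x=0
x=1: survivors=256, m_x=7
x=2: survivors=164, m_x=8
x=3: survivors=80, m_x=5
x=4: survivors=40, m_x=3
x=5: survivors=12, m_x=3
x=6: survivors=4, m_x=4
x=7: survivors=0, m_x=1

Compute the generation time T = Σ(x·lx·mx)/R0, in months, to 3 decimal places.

1.733

lx = nx/n0 = nx/400: 1, 0.64, 0.41, 0.2, 0.1, 0.03, 0.01, 0
lx·mx: 0, 4.48, 3.28, 1, 0.3, 0.09, 0.04, 0 → R0 = 9.19
x·lx·mx: 0, 4.48, 6.56, 3, 1.2, 0.45, 0.24, 0 → Σ = 15.93
T = 15.93 / 9.19 = 1.733406… → 1.733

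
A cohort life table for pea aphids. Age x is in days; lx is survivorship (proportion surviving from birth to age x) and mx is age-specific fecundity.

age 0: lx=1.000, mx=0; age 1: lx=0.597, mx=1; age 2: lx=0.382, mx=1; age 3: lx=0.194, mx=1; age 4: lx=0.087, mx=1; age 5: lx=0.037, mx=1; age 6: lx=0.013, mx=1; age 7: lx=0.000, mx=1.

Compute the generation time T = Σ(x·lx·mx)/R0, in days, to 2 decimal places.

1.95

lx·mx: 0, 0.597, 0.382, 0.194, 0.087, 0.037, 0.013, 0 → R0 = 1.31
x·lx·mx: 0, 0.597, 0.764, 0.582, 0.348, 0.185, 0.078, 0 → Σ = 2.554
T = 2.554 / 1.31 = 1.949618… → 1.95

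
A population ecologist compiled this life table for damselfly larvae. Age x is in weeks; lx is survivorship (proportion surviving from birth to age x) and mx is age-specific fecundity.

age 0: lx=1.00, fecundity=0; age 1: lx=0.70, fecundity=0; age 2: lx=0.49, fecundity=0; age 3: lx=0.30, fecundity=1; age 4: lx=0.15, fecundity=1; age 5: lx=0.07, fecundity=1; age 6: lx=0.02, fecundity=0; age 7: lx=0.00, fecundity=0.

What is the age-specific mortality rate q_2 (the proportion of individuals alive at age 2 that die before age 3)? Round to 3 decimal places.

q_2 = (l_2 − l_3) / l_2 = (0.49 − 0.3) / 0.49
     = 0.19 / 0.49 = 0.387755… → 0.388

0.388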